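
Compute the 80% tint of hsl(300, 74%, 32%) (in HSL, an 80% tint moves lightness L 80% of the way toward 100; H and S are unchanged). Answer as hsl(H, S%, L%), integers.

L moves 80% from 32 toward 100: 32 + 54.4 = 86.4 → 86.
H and S are unchanged.

hsl(300, 74%, 86%)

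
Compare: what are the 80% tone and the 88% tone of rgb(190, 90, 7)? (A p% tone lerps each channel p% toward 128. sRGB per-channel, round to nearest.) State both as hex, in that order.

#8C7868, #877B71

80% tone:
  R: 190 + 0.8×(128−190) = 190 − 49.6 = 140.4 → 140
  G: 90 + 0.8×(128−90) = 90 + 30.4 = 120.4 → 120
  B: 7 + 96.8 = 103.8 → 104
  → #8C7868
88% tone:
  R: 190 + 0.88×(128−190) = 190 − 54.56 = 135.44 → 135
  G: 90 + 0.88×(128−90) = 90 + 33.44 = 123.44 → 123
  B: 7 + 106.48 = 113.48 → 113
  → #877B71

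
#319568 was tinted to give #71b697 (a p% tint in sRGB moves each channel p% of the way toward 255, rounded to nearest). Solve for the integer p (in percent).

#319568 is rgb(49, 149, 104); #71b697 is rgb(113, 182, 151).
On the R channel (widest range): 113 ≈ 49 + (p/100)(255 − 49), so p ≈ 100×(113 − 49)/(255 − 49) = 6400/206 = 31.07.
p = 31 reproduces all three channels after rounding.

31%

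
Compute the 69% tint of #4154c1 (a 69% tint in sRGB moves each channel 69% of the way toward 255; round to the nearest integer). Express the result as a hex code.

#4154c1 is rgb(65, 84, 193).
Per channel, c → c + 0.69(255 − c):
  R: 65 + 0.69×(255−65) = 65 + 131.1 = 196.1 → 196
  G: 84 + 0.69×(255−84) = 84 + 117.99 = 201.99 → 202
  B: 193 + 0.69×(255−193) = 193 + 42.78 = 235.78 → 236
rgb(196, 202, 236) = #c4caec.

#c4caec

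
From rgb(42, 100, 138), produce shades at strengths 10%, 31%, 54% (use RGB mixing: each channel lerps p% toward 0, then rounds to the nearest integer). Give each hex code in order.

#265A7C, #1D455F, #132E3F

10%: (42 − 4.2 = 37.8→38, 100 − 10 = 90→90, 138 − 13.8 = 124.2→124) → #265A7C
31%: (42 − 13.02 = 28.98→29, 100 − 31 = 69→69, 138 − 42.78 = 95.22→95) → #1D455F
54%: (42 − 22.68 = 19.32→19, 100 − 54 = 46→46, 138 − 74.52 = 63.48→63) → #132E3F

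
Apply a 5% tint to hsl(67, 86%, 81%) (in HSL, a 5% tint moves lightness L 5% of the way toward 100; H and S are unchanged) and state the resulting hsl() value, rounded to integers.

L moves 5% from 81 toward 100: 81 + 0.95 = 81.95 → 82.
H and S are unchanged.

hsl(67, 86%, 82%)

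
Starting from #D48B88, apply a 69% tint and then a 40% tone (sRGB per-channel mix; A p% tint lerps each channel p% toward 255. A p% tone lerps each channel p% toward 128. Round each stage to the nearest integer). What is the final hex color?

#D48B88 is rgb(212, 139, 136).
A 69% tint moves each channel 69% toward 255:
  R: 212 + 29.67 = 241.67 → 242
  G: 139 + 0.69×(255−139) = 139 + 80.04 = 219.04 → 219
  B: 136 + 0.69×(255−136) = 136 + 82.11 = 218.11 → 218
After the tint: rgb(242, 219, 218) = #F2DBDA.
Per channel, c → c + 0.4(128 − c):
  R: 242 + 0.4×(128−242) = 242 − 45.6 = 196.4 → 196
  G: 219 + 0.4×(128−219) = 219 − 36.4 = 182.6 → 183
  B: 218 − 36 = 182 → 182
rgb(196, 183, 182) = #C4B7B6.

#C4B7B6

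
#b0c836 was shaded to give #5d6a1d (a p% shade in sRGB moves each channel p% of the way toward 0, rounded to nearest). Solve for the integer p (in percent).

#b0c836 is rgb(176, 200, 54); #5d6a1d is rgb(93, 106, 29).
On the G channel (widest range): 106 ≈ 200 + (p/100)(0 − 200), so p ≈ 100×(106 − 200)/(0 − 200) = -9400/-200 = 47.00.
p = 47 reproduces all three channels after rounding.

47%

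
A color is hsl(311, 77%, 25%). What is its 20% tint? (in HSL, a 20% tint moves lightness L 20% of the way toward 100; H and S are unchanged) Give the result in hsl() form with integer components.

hsl(311, 77%, 40%)

L moves 20% from 25 toward 100: 25 + 15 = 40 → 40.
H and S are unchanged.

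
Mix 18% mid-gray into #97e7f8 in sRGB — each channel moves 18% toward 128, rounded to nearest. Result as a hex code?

#93d4e2

#97e7f8 is rgb(151, 231, 248).
Lerp each channel 18% toward 128:
  R: 151 + 0.18×(128−151) = 151 − 4.14 = 146.86 → 147
  G: 231 − 18.54 = 212.46 → 212
  B: 248 + 0.18×(128−248) = 248 − 21.6 = 226.4 → 226
rgb(147, 212, 226) = #93d4e2.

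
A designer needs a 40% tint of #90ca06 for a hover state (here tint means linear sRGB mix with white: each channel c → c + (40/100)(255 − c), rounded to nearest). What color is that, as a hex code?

#90ca06 is rgb(144, 202, 6).
Per channel, c → c + 0.4(255 − c):
  R: 144 + 44.4 = 188.4 → 188
  G: 202 + 0.4×(255−202) = 202 + 21.2 = 223.2 → 223
  B: 6 + 0.4×(255−6) = 6 + 99.6 = 105.6 → 106
rgb(188, 223, 106) = #bcdf6a.

#bcdf6a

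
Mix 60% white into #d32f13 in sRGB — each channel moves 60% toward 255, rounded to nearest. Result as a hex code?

#d32f13 is rgb(211, 47, 19).
Per channel, c → c + 0.6(255 − c):
  R: 211 + 26.4 = 237.4 → 237
  G: 47 + 0.6×(255−47) = 47 + 124.8 = 171.8 → 172
  B: 19 + 0.6×(255−19) = 19 + 141.6 = 160.6 → 161
rgb(237, 172, 161) = #edaca1.

#edaca1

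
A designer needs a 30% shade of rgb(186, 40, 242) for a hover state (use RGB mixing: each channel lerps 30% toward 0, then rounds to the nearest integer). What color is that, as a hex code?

Lerp each channel 30% toward 0:
  R: 186 + 0.3×(0−186) = 186 − 55.8 = 130.2 → 130
  G: 40 + 0.3×(0−40) = 40 − 12 = 28 → 28
  B: 242 − 72.6 = 169.4 → 169
rgb(130, 28, 169) = #821CA9.

#821CA9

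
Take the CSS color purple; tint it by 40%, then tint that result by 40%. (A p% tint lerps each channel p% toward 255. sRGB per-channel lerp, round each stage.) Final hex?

CSS purple is rgb(128, 0, 128).
Per channel, c → c + 0.4(255 − c):
  R: 128 + 0.4×(255−128) = 128 + 50.8 = 178.8 → 179
  G: 0 + 102 = 102 → 102
  B: 128 + 50.8 = 178.8 → 179
After the tint: rgb(179, 102, 179) = #b366b3.
Lerp each channel 40% toward 255:
  R: 179 + 0.4×(255−179) = 179 + 30.4 = 209.4 → 209
  G: 102 + 0.4×(255−102) = 102 + 61.2 = 163.2 → 163
  B: 179 + 0.4×(255−179) = 179 + 30.4 = 209.4 → 209
rgb(209, 163, 209) = #d1a3d1.

#d1a3d1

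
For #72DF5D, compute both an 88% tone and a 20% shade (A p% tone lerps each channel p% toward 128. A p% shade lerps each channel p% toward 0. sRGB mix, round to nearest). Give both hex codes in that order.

#72DF5D is rgb(114, 223, 93).
88% tone:
  R: 114 + 0.88×(128−114) = 114 + 12.32 = 126.32 → 126
  G: 223 + 0.88×(128−223) = 223 − 83.6 = 139.4 → 139
  B: 93 + 0.88×(128−93) = 93 + 30.8 = 123.8 → 124
  → #7E8B7C
20% shade:
  R: 114 − 22.8 = 91.2 → 91
  G: 223 − 44.6 = 178.4 → 178
  B: 93 + 0.2×(0−93) = 93 − 18.6 = 74.4 → 74
  → #5BB24A

#7E8B7C, #5BB24A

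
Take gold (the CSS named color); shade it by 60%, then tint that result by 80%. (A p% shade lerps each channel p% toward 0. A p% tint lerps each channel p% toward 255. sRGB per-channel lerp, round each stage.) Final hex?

#E0DDCC

CSS gold is rgb(255, 215, 0).
A 60% shade moves each channel 60% toward 0:
  R: 255 − 153 = 102 → 102
  G: 215 − 129 = 86 → 86
  B: 0 + 0.6×(0−0) = 0 + 0 = 0 → 0
After the shade: rgb(102, 86, 0) = #665600.
Lerp each channel 80% toward 255:
  R: 102 + 0.8×(255−102) = 102 + 122.4 = 224.4 → 224
  G: 86 + 135.2 = 221.2 → 221
  B: 0 + 0.8×(255−0) = 0 + 204 = 204 → 204
rgb(224, 221, 204) = #E0DDCC.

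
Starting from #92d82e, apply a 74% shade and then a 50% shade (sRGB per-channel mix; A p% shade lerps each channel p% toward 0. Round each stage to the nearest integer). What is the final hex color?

#131c06

#92d82e is rgb(146, 216, 46).
Lerp each channel 74% toward 0:
  R: 146 − 108.04 = 37.96 → 38
  G: 216 − 159.84 = 56.16 → 56
  B: 46 + 0.74×(0−46) = 46 − 34.04 = 11.96 → 12
After the shade: rgb(38, 56, 12) = #26380c.
Per channel, c → c + 0.5(0 − c):
  R: 38 + 0.5×(0−38) = 38 − 19 = 19 → 19
  G: 56 + 0.5×(0−56) = 56 − 28 = 28 → 28
  B: 12 + 0.5×(0−12) = 12 − 6 = 6 → 6
rgb(19, 28, 6) = #131c06.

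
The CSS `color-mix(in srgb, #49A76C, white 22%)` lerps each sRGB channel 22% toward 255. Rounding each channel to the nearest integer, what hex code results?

#71BA8C

#49A76C is rgb(73, 167, 108).
Per channel, c → c + 0.22(255 − c):
  R: 73 + 40.04 = 113.04 → 113
  G: 167 + 19.36 = 186.36 → 186
  B: 108 + 0.22×(255−108) = 108 + 32.34 = 140.34 → 140
rgb(113, 186, 140) = #71BA8C.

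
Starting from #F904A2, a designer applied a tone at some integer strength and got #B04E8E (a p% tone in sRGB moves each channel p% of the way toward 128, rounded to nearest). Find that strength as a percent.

#F904A2 is rgb(249, 4, 162); #B04E8E is rgb(176, 78, 142).
On the G channel (widest range): 78 ≈ 4 + (p/100)(128 − 4), so p ≈ 100×(78 − 4)/(128 − 4) = 7400/124 = 59.68.
p = 60 reproduces all three channels after rounding.

60%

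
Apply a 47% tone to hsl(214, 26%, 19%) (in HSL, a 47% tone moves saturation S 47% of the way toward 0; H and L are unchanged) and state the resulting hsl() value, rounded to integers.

hsl(214, 14%, 19%)

S moves 47% from 26 toward 0: 26 − 12.22 = 13.78 → 14.
H and L are unchanged.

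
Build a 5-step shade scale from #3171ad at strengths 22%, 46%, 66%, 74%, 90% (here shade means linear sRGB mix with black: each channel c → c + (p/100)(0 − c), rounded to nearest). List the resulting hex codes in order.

#3171ad is rgb(49, 113, 173).
22%: (49 − 10.78 = 38.22→38, 113 − 24.86 = 88.14→88, 173 − 38.06 = 134.94→135) → #265887
46%: (49 − 22.54 = 26.46→26, 113 − 51.98 = 61.02→61, 173 − 79.58 = 93.42→93) → #1a3d5d
66%: (49 − 32.34 = 16.66→17, 113 − 74.58 = 38.42→38, 173 − 114.18 = 58.82→59) → #11263b
74%: (49 − 36.26 = 12.74→13, 113 − 83.62 = 29.38→29, 173 − 128.02 = 44.98→45) → #0d1d2d
90%: (49 − 44.1 = 4.9→5, 113 − 101.7 = 11.3→11, 173 − 155.7 = 17.3→17) → #050b11

#265887, #1a3d5d, #11263b, #0d1d2d, #050b11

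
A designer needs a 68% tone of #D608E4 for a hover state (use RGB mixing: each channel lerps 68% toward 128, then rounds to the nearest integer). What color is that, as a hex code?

#D608E4 is rgb(214, 8, 228).
Per channel, c → c + 0.68(128 − c):
  R: 214 − 58.48 = 155.52 → 156
  G: 8 + 0.68×(128−8) = 8 + 81.6 = 89.6 → 90
  B: 228 + 0.68×(128−228) = 228 − 68 = 160 → 160
rgb(156, 90, 160) = #9C5AA0.

#9C5AA0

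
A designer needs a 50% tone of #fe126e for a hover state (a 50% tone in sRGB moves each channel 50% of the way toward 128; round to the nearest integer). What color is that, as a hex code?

#bf4977

#fe126e is rgb(254, 18, 110).
Per channel, c → c + 0.5(128 − c):
  R: 254 + 0.5×(128−254) = 254 − 63 = 191 → 191
  G: 18 + 0.5×(128−18) = 18 + 55 = 73 → 73
  B: 110 + 0.5×(128−110) = 110 + 9 = 119 → 119
rgb(191, 73, 119) = #bf4977.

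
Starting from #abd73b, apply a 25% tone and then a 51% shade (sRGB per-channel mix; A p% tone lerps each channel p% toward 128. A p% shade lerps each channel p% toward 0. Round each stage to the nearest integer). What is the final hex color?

#abd73b is rgb(171, 215, 59).
A 25% tone moves each channel 25% toward 128:
  R: 171 + 0.25×(128−171) = 171 − 10.75 = 160.25 → 160
  G: 215 − 21.75 = 193.25 → 193
  B: 59 + 0.25×(128−59) = 59 + 17.25 = 76.25 → 76
After the tone: rgb(160, 193, 76) = #a0c14c.
Per channel, c → c + 0.51(0 − c):
  R: 160 − 81.6 = 78.4 → 78
  G: 193 + 0.51×(0−193) = 193 − 98.43 = 94.57 → 95
  B: 76 + 0.51×(0−76) = 76 − 38.76 = 37.24 → 37
rgb(78, 95, 37) = #4e5f25.

#4e5f25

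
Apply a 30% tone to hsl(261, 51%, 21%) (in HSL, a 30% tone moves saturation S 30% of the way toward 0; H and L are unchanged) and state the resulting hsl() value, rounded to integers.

hsl(261, 36%, 21%)

S moves 30% from 51 toward 0: 51 − 15.3 = 35.7 → 36.
H and L are unchanged.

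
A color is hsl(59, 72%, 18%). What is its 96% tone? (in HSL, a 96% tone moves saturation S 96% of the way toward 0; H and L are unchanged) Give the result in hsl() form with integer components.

hsl(59, 3%, 18%)

S moves 96% from 72 toward 0: 72 − 69.12 = 2.88 → 3.
H and L are unchanged.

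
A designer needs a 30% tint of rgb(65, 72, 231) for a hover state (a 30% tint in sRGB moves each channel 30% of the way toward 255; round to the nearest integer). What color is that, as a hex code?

#7a7fee

Lerp each channel 30% toward 255:
  R: 65 + 57 = 122 → 122
  G: 72 + 0.3×(255−72) = 72 + 54.9 = 126.9 → 127
  B: 231 + 0.3×(255−231) = 231 + 7.2 = 238.2 → 238
rgb(122, 127, 238) = #7a7fee.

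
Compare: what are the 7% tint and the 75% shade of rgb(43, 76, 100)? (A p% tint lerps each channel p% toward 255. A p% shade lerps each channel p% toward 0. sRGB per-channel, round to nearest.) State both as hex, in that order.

7% tint:
  R: 43 + 0.07×(255−43) = 43 + 14.84 = 57.84 → 58
  G: 76 + 0.07×(255−76) = 76 + 12.53 = 88.53 → 89
  B: 100 + 10.85 = 110.85 → 111
  → #3A596F
75% shade:
  R: 43 + 0.75×(0−43) = 43 − 32.25 = 10.75 → 11
  G: 76 + 0.75×(0−76) = 76 − 57 = 19 → 19
  B: 100 + 0.75×(0−100) = 100 − 75 = 25 → 25
  → #0B1319

#3A596F, #0B1319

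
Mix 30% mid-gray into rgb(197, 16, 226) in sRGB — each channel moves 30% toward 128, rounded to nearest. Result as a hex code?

#b032c5

A 30% tone moves each channel 30% toward 128:
  R: 197 + 0.3×(128−197) = 197 − 20.7 = 176.3 → 176
  G: 16 + 0.3×(128−16) = 16 + 33.6 = 49.6 → 50
  B: 226 + 0.3×(128−226) = 226 − 29.4 = 196.6 → 197
rgb(176, 50, 197) = #b032c5.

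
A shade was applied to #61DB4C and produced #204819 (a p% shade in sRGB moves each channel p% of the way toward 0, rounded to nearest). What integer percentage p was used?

#61DB4C is rgb(97, 219, 76); #204819 is rgb(32, 72, 25).
On the G channel (widest range): 72 ≈ 219 + (p/100)(0 − 219), so p ≈ 100×(72 − 219)/(0 − 219) = -14700/-219 = 67.12.
p = 67 reproduces all three channels after rounding.

67%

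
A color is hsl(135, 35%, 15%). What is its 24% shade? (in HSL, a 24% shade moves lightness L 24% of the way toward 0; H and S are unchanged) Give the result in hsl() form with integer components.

hsl(135, 35%, 11%)

L moves 24% from 15 toward 0: 15 − 3.6 = 11.4 → 11.
H and S are unchanged.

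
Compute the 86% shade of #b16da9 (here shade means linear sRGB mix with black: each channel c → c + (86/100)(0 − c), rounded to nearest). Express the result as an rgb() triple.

#b16da9 is rgb(177, 109, 169).
Lerp each channel 86% toward 0:
  R: 177 − 152.22 = 24.78 → 25
  G: 109 − 93.74 = 15.26 → 15
  B: 169 − 145.34 = 23.66 → 24

rgb(25, 15, 24)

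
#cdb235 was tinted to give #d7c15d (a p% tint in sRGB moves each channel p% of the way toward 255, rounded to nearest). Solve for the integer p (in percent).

20%

#cdb235 is rgb(205, 178, 53); #d7c15d is rgb(215, 193, 93).
On the B channel (widest range): 93 ≈ 53 + (p/100)(255 − 53), so p ≈ 100×(93 − 53)/(255 − 53) = 4000/202 = 19.80.
p = 20 reproduces all three channels after rounding.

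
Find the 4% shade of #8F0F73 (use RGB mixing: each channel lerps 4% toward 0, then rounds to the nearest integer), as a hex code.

#890E6E

#8F0F73 is rgb(143, 15, 115).
A 4% shade moves each channel 4% toward 0:
  R: 143 − 5.72 = 137.28 → 137
  G: 15 − 0.6 = 14.4 → 14
  B: 115 + 0.04×(0−115) = 115 − 4.6 = 110.4 → 110
rgb(137, 14, 110) = #890E6E.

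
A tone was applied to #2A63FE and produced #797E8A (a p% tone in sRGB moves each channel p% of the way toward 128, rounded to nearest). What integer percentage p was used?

92%

#2A63FE is rgb(42, 99, 254); #797E8A is rgb(121, 126, 138).
On the B channel (widest range): 138 ≈ 254 + (p/100)(128 − 254), so p ≈ 100×(138 − 254)/(128 − 254) = -11600/-126 = 92.06.
p = 92 reproduces all three channels after rounding.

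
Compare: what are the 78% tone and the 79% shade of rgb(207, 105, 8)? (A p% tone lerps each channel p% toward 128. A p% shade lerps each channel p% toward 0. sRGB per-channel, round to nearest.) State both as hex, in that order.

#917B66, #2B1602

78% tone:
  R: 207 + 0.78×(128−207) = 207 − 61.62 = 145.38 → 145
  G: 105 + 0.78×(128−105) = 105 + 17.94 = 122.94 → 123
  B: 8 + 93.6 = 101.6 → 102
  → #917B66
79% shade:
  R: 207 + 0.79×(0−207) = 207 − 163.53 = 43.47 → 43
  G: 105 + 0.79×(0−105) = 105 − 82.95 = 22.05 → 22
  B: 8 − 6.32 = 1.68 → 2
  → #2B1602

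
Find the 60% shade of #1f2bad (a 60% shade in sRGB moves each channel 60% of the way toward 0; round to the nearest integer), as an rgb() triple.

#1f2bad is rgb(31, 43, 173).
A 60% shade moves each channel 60% toward 0:
  R: 31 + 0.6×(0−31) = 31 − 18.6 = 12.4 → 12
  G: 43 + 0.6×(0−43) = 43 − 25.8 = 17.2 → 17
  B: 173 + 0.6×(0−173) = 173 − 103.8 = 69.2 → 69

rgb(12, 17, 69)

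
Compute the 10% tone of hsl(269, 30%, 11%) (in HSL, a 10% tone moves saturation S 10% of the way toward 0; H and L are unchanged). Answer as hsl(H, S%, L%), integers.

S moves 10% from 30 toward 0: 30 − 3 = 27 → 27.
H and L are unchanged.

hsl(269, 27%, 11%)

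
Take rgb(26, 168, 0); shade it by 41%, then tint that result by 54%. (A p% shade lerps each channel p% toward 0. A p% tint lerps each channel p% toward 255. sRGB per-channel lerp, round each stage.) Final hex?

#91B78A

Lerp each channel 41% toward 0:
  R: 26 − 10.66 = 15.34 → 15
  G: 168 + 0.41×(0−168) = 168 − 68.88 = 99.12 → 99
  B: 0 + 0 = 0 → 0
After the shade: rgb(15, 99, 0) = #0F6300.
A 54% tint moves each channel 54% toward 255:
  R: 15 + 0.54×(255−15) = 15 + 129.6 = 144.6 → 145
  G: 99 + 0.54×(255−99) = 99 + 84.24 = 183.24 → 183
  B: 0 + 0.54×(255−0) = 0 + 137.7 = 137.7 → 138
rgb(145, 183, 138) = #91B78A.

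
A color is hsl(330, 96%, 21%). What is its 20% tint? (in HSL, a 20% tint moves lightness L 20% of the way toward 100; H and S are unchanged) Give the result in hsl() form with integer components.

hsl(330, 96%, 37%)

L moves 20% from 21 toward 100: 21 + 15.8 = 36.8 → 37.
H and S are unchanged.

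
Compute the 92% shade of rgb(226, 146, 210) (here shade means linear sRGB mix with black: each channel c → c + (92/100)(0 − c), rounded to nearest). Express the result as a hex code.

A 92% shade moves each channel 92% toward 0:
  R: 226 + 0.92×(0−226) = 226 − 207.92 = 18.08 → 18
  G: 146 + 0.92×(0−146) = 146 − 134.32 = 11.68 → 12
  B: 210 + 0.92×(0−210) = 210 − 193.2 = 16.8 → 17
rgb(18, 12, 17) = #120c11.

#120c11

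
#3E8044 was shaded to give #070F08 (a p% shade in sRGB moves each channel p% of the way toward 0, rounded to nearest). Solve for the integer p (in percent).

88%

#3E8044 is rgb(62, 128, 68); #070F08 is rgb(7, 15, 8).
On the G channel (widest range): 15 ≈ 128 + (p/100)(0 − 128), so p ≈ 100×(15 − 128)/(0 − 128) = -11300/-128 = 88.28.
p = 88 reproduces all three channels after rounding.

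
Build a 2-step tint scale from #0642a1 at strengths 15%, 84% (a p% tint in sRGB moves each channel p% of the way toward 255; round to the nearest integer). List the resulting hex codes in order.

#0642a1 is rgb(6, 66, 161).
15%: (6 + 37.35 = 43.35→43, 66 + 28.35 = 94.35→94, 161 + 14.1 = 175.1→175) → #2b5eaf
84%: (6 + 209.16 = 215.16→215, 66 + 158.76 = 224.76→225, 161 + 78.96 = 239.96→240) → #d7e1f0

#2b5eaf, #d7e1f0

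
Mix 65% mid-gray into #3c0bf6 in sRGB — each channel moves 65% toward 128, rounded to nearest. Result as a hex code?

#6857a9

#3c0bf6 is rgb(60, 11, 246).
Lerp each channel 65% toward 128:
  R: 60 + 44.2 = 104.2 → 104
  G: 11 + 0.65×(128−11) = 11 + 76.05 = 87.05 → 87
  B: 246 + 0.65×(128−246) = 246 − 76.7 = 169.3 → 169
rgb(104, 87, 169) = #6857a9.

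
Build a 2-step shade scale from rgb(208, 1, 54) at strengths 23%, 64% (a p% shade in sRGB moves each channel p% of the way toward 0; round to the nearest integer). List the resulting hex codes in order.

#a0012a, #4b0013

23%: (208 − 47.84 = 160.16→160, 1→1, 54 − 12.42 = 41.58→42) → #a0012a
64%: (208 − 133.12 = 74.88→75, 1 − 0.64 = 0.36→0, 54 − 34.56 = 19.44→19) → #4b0013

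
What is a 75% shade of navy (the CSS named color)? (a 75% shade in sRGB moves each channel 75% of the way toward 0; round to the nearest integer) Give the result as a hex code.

CSS navy is rgb(0, 0, 128).
Per channel, c → c + 0.75(0 − c):
  R: 0 + 0 = 0 → 0
  G: 0 + 0 = 0 → 0
  B: 128 + 0.75×(0−128) = 128 − 96 = 32 → 32
rgb(0, 0, 32) = #000020.

#000020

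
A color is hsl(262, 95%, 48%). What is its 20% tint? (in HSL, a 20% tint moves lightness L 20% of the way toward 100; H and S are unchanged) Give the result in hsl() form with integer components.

hsl(262, 95%, 58%)

L moves 20% from 48 toward 100: 48 + 10.4 = 58.4 → 58.
H and S are unchanged.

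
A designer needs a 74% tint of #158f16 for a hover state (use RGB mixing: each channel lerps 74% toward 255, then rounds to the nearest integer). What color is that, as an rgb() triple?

#158f16 is rgb(21, 143, 22).
A 74% tint moves each channel 74% toward 255:
  R: 21 + 173.16 = 194.16 → 194
  G: 143 + 0.74×(255−143) = 143 + 82.88 = 225.88 → 226
  B: 22 + 172.42 = 194.42 → 194

rgb(194, 226, 194)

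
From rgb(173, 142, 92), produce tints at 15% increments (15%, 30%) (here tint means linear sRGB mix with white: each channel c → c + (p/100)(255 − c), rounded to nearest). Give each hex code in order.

#B99F74, #C6B08D

15%: (173 + 12.3 = 185.3→185, 142 + 16.95 = 158.95→159, 92 + 24.45 = 116.45→116) → #B99F74
30%: (173 + 24.6 = 197.6→198, 142 + 33.9 = 175.9→176, 92 + 48.9 = 140.9→141) → #C6B08D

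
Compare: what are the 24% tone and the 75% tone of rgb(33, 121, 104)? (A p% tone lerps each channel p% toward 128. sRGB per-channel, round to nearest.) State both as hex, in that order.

#387B6E, #687E7A

24% tone:
  R: 33 + 22.8 = 55.8 → 56
  G: 121 + 0.24×(128−121) = 121 + 1.68 = 122.68 → 123
  B: 104 + 5.76 = 109.76 → 110
  → #387B6E
75% tone:
  R: 33 + 0.75×(128−33) = 33 + 71.25 = 104.25 → 104
  G: 121 + 0.75×(128−121) = 121 + 5.25 = 126.25 → 126
  B: 104 + 0.75×(128−104) = 104 + 18 = 122 → 122
  → #687E7A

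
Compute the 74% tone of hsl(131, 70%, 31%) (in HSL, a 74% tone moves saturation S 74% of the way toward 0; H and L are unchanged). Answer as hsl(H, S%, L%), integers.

hsl(131, 18%, 31%)

S moves 74% from 70 toward 0: 70 − 51.8 = 18.2 → 18.
H and L are unchanged.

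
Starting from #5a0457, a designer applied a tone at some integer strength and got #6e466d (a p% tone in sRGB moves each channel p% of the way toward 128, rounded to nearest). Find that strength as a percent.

53%

#5a0457 is rgb(90, 4, 87); #6e466d is rgb(110, 70, 109).
On the G channel (widest range): 70 ≈ 4 + (p/100)(128 − 4), so p ≈ 100×(70 − 4)/(128 − 4) = 6600/124 = 53.23.
p = 53 reproduces all three channels after rounding.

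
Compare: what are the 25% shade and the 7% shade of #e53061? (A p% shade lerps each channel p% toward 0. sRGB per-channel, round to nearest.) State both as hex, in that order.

#e53061 is rgb(229, 48, 97).
25% shade:
  R: 229 − 57.25 = 171.75 → 172
  G: 48 + 0.25×(0−48) = 48 − 12 = 36 → 36
  B: 97 + 0.25×(0−97) = 97 − 24.25 = 72.75 → 73
  → #ac2449
7% shade:
  R: 229 − 16.03 = 212.97 → 213
  G: 48 + 0.07×(0−48) = 48 − 3.36 = 44.64 → 45
  B: 97 + 0.07×(0−97) = 97 − 6.79 = 90.21 → 90
  → #d52d5a

#ac2449, #d52d5a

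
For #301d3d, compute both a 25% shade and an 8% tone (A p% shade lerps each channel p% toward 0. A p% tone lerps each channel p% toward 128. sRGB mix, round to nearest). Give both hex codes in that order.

#24162e, #362542

#301d3d is rgb(48, 29, 61).
25% shade:
  R: 48 + 0.25×(0−48) = 48 − 12 = 36 → 36
  G: 29 − 7.25 = 21.75 → 22
  B: 61 + 0.25×(0−61) = 61 − 15.25 = 45.75 → 46
  → #24162e
8% tone:
  R: 48 + 0.08×(128−48) = 48 + 6.4 = 54.4 → 54
  G: 29 + 0.08×(128−29) = 29 + 7.92 = 36.92 → 37
  B: 61 + 5.36 = 66.36 → 66
  → #362542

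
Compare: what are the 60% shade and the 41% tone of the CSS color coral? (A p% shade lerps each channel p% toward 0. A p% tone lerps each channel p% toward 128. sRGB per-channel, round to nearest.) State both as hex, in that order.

#663320, #cb7f64

CSS coral is rgb(255, 127, 80).
60% shade:
  R: 255 + 0.6×(0−255) = 255 − 153 = 102 → 102
  G: 127 − 76.2 = 50.8 → 51
  B: 80 + 0.6×(0−80) = 80 − 48 = 32 → 32
  → #663320
41% tone:
  R: 255 − 52.07 = 202.93 → 203
  G: 127 + 0.41 = 127.41 → 127
  B: 80 + 0.41×(128−80) = 80 + 19.68 = 99.68 → 100
  → #cb7f64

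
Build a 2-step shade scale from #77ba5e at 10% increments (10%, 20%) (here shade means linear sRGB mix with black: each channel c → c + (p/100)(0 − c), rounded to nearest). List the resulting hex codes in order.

#6ba755, #5f954b

#77ba5e is rgb(119, 186, 94).
10%: (119 − 11.9 = 107.1→107, 186 − 18.6 = 167.4→167, 94 − 9.4 = 84.6→85) → #6ba755
20%: (119 − 23.8 = 95.2→95, 186 − 37.2 = 148.8→149, 94 − 18.8 = 75.2→75) → #5f954b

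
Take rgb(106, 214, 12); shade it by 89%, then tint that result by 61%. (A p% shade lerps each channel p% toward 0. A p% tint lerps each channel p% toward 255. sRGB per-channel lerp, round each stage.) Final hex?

#a0a59c

Lerp each channel 89% toward 0:
  R: 106 − 94.34 = 11.66 → 12
  G: 214 + 0.89×(0−214) = 214 − 190.46 = 23.54 → 24
  B: 12 + 0.89×(0−12) = 12 − 10.68 = 1.32 → 1
After the shade: rgb(12, 24, 1) = #0c1801.
Per channel, c → c + 0.61(255 − c):
  R: 12 + 0.61×(255−12) = 12 + 148.23 = 160.23 → 160
  G: 24 + 140.91 = 164.91 → 165
  B: 1 + 0.61×(255−1) = 1 + 154.94 = 155.94 → 156
rgb(160, 165, 156) = #a0a59c.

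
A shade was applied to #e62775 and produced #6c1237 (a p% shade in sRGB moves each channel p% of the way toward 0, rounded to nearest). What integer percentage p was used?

53%

#e62775 is rgb(230, 39, 117); #6c1237 is rgb(108, 18, 55).
On the R channel (widest range): 108 ≈ 230 + (p/100)(0 − 230), so p ≈ 100×(108 − 230)/(0 − 230) = -12200/-230 = 53.04.
p = 53 reproduces all three channels after rounding.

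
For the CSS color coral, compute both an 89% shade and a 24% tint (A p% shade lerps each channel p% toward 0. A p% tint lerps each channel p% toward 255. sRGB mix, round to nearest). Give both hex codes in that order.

#1C0E09, #FF9E7A

CSS coral is rgb(255, 127, 80).
89% shade:
  R: 255 + 0.89×(0−255) = 255 − 226.95 = 28.05 → 28
  G: 127 + 0.89×(0−127) = 127 − 113.03 = 13.97 → 14
  B: 80 + 0.89×(0−80) = 80 − 71.2 = 8.8 → 9
  → #1C0E09
24% tint:
  R: 255 + 0.24×(255−255) = 255 + 0 = 255 → 255
  G: 127 + 0.24×(255−127) = 127 + 30.72 = 157.72 → 158
  B: 80 + 0.24×(255−80) = 80 + 42 = 122 → 122
  → #FF9E7A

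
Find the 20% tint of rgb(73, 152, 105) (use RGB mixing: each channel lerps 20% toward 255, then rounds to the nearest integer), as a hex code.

Lerp each channel 20% toward 255:
  R: 73 + 0.2×(255−73) = 73 + 36.4 = 109.4 → 109
  G: 152 + 0.2×(255−152) = 152 + 20.6 = 172.6 → 173
  B: 105 + 0.2×(255−105) = 105 + 30 = 135 → 135
rgb(109, 173, 135) = #6DAD87.

#6DAD87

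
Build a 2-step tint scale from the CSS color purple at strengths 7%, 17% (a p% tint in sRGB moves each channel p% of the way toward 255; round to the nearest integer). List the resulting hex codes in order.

CSS purple is rgb(128, 0, 128).
7%: (128 + 8.89 = 136.89→137, 0 + 17.85 = 17.85→18, 128 + 8.89 = 136.89→137) → #891289
17%: (128 + 21.59 = 149.59→150, 0 + 43.35 = 43.35→43, 128 + 21.59 = 149.59→150) → #962b96

#891289, #962b96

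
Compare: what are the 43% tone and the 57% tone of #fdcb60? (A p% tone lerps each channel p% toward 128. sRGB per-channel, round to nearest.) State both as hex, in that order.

#fdcb60 is rgb(253, 203, 96).
43% tone:
  R: 253 + 0.43×(128−253) = 253 − 53.75 = 199.25 → 199
  G: 203 + 0.43×(128−203) = 203 − 32.25 = 170.75 → 171
  B: 96 + 13.76 = 109.76 → 110
  → #c7ab6e
57% tone:
  R: 253 + 0.57×(128−253) = 253 − 71.25 = 181.75 → 182
  G: 203 − 42.75 = 160.25 → 160
  B: 96 + 0.57×(128−96) = 96 + 18.24 = 114.24 → 114
  → #b6a072

#c7ab6e, #b6a072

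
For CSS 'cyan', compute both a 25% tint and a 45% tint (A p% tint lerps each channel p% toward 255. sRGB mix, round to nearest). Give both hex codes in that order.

#40FFFF, #73FFFF

CSS cyan is rgb(0, 255, 255).
25% tint:
  R: 0 + 63.75 = 63.75 → 64
  G: 255 + 0 = 255 → 255
  B: 255 + 0.25×(255−255) = 255 + 0 = 255 → 255
  → #40FFFF
45% tint:
  R: 0 + 0.45×(255−0) = 0 + 114.75 = 114.75 → 115
  G: 255 + 0.45×(255−255) = 255 + 0 = 255 → 255
  B: 255 + 0 = 255 → 255
  → #73FFFF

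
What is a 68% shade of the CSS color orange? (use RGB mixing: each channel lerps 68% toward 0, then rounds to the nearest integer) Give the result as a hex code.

CSS orange is rgb(255, 165, 0).
Lerp each channel 68% toward 0:
  R: 255 + 0.68×(0−255) = 255 − 173.4 = 81.6 → 82
  G: 165 + 0.68×(0−165) = 165 − 112.2 = 52.8 → 53
  B: 0 + 0.68×(0−0) = 0 + 0 = 0 → 0
rgb(82, 53, 0) = #523500.

#523500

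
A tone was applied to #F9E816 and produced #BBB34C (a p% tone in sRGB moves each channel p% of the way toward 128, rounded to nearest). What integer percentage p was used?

51%

#F9E816 is rgb(249, 232, 22); #BBB34C is rgb(187, 179, 76).
On the R channel (widest range): 187 ≈ 249 + (p/100)(128 − 249), so p ≈ 100×(187 − 249)/(128 − 249) = -6200/-121 = 51.24.
p = 51 reproduces all three channels after rounding.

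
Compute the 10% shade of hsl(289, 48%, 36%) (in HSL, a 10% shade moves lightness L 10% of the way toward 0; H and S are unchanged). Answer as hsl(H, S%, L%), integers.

L moves 10% from 36 toward 0: 36 − 3.6 = 32.4 → 32.
H and S are unchanged.

hsl(289, 48%, 32%)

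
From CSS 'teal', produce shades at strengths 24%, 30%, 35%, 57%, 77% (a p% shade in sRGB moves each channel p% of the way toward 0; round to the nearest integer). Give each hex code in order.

CSS teal is rgb(0, 128, 128).
24%: (0→0, 128 − 30.72 = 97.28→97, 128 − 30.72 = 97.28→97) → #006161
30%: (0→0, 128 − 38.4 = 89.6→90, 128 − 38.4 = 89.6→90) → #005A5A
35%: (0→0, 128 − 44.8 = 83.2→83, 128 − 44.8 = 83.2→83) → #005353
57%: (0→0, 128 − 72.96 = 55.04→55, 128 − 72.96 = 55.04→55) → #003737
77%: (0→0, 128 − 98.56 = 29.44→29, 128 − 98.56 = 29.44→29) → #001D1D

#006161, #005A5A, #005353, #003737, #001D1D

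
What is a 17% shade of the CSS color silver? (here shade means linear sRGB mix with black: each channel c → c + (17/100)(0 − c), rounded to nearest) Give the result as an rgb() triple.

rgb(159, 159, 159)

CSS silver is rgb(192, 192, 192).
A 17% shade moves each channel 17% toward 0:
  R: 192 + 0.17×(0−192) = 192 − 32.64 = 159.36 → 159
  G: 192 + 0.17×(0−192) = 192 − 32.64 = 159.36 → 159
  B: 192 + 0.17×(0−192) = 192 − 32.64 = 159.36 → 159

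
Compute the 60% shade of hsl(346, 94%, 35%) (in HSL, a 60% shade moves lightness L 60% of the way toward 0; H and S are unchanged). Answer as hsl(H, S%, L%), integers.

hsl(346, 94%, 14%)

L moves 60% from 35 toward 0: 35 − 21 = 14 → 14.
H and S are unchanged.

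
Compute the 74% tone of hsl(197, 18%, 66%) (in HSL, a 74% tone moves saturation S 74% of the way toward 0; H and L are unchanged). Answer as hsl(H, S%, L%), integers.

S moves 74% from 18 toward 0: 18 − 13.32 = 4.68 → 5.
H and L are unchanged.

hsl(197, 5%, 66%)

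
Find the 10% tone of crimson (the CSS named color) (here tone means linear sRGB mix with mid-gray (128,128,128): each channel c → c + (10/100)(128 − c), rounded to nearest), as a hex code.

CSS crimson is rgb(220, 20, 60).
Lerp each channel 10% toward 128:
  R: 220 + 0.1×(128−220) = 220 − 9.2 = 210.8 → 211
  G: 20 + 0.1×(128−20) = 20 + 10.8 = 30.8 → 31
  B: 60 + 0.1×(128−60) = 60 + 6.8 = 66.8 → 67
rgb(211, 31, 67) = #D31F43.

#D31F43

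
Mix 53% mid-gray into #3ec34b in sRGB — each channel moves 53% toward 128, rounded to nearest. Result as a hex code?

#3ec34b is rgb(62, 195, 75).
Per channel, c → c + 0.53(128 − c):
  R: 62 + 34.98 = 96.98 → 97
  G: 195 + 0.53×(128−195) = 195 − 35.51 = 159.49 → 159
  B: 75 + 0.53×(128−75) = 75 + 28.09 = 103.09 → 103
rgb(97, 159, 103) = #619f67.

#619f67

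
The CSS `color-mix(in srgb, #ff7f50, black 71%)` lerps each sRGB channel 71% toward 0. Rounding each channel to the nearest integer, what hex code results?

#ff7f50 is rgb(255, 127, 80).
Lerp each channel 71% toward 0:
  R: 255 + 0.71×(0−255) = 255 − 181.05 = 73.95 → 74
  G: 127 − 90.17 = 36.83 → 37
  B: 80 − 56.8 = 23.2 → 23
rgb(74, 37, 23) = #4a2517.

#4a2517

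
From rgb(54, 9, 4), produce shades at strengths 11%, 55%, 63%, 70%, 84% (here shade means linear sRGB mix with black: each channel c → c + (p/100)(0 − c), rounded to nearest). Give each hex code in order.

#300804, #180402, #140301, #100301, #090101

11%: (54 − 5.94 = 48.06→48, 9 − 0.99 = 8.01→8, 4→4) → #300804
55%: (54 − 29.7 = 24.3→24, 9 − 4.95 = 4.05→4, 4 − 2.2 = 1.8→2) → #180402
63%: (54 − 34.02 = 19.98→20, 9 − 5.67 = 3.33→3, 4 − 2.52 = 1.48→1) → #140301
70%: (54 − 37.8 = 16.2→16, 9 − 6.3 = 2.7→3, 4 − 2.8 = 1.2→1) → #100301
84%: (54 − 45.36 = 8.64→9, 9 − 7.56 = 1.44→1, 4 − 3.36 = 0.64→1) → #090101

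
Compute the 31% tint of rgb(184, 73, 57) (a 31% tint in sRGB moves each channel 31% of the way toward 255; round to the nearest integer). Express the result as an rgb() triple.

rgb(206, 129, 118)

A 31% tint moves each channel 31% toward 255:
  R: 184 + 22.01 = 206.01 → 206
  G: 73 + 0.31×(255−73) = 73 + 56.42 = 129.42 → 129
  B: 57 + 0.31×(255−57) = 57 + 61.38 = 118.38 → 118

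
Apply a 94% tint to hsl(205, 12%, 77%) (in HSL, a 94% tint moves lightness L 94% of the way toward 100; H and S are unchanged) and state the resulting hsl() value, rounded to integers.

hsl(205, 12%, 99%)

L moves 94% from 77 toward 100: 77 + 21.62 = 98.62 → 99.
H and S are unchanged.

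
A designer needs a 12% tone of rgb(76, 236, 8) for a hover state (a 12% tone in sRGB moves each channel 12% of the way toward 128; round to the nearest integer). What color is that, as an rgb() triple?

Per channel, c → c + 0.12(128 − c):
  R: 76 + 0.12×(128−76) = 76 + 6.24 = 82.24 → 82
  G: 236 − 12.96 = 223.04 → 223
  B: 8 + 0.12×(128−8) = 8 + 14.4 = 22.4 → 22

rgb(82, 223, 22)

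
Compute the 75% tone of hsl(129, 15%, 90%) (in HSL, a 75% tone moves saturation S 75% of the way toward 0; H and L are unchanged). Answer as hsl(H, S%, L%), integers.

hsl(129, 4%, 90%)

S moves 75% from 15 toward 0: 15 − 11.25 = 3.75 → 4.
H and L are unchanged.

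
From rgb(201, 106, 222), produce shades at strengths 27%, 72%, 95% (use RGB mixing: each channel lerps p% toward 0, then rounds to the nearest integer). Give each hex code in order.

#934da2, #381e3e, #0a050b

27%: (201 − 54.27 = 146.73→147, 106 − 28.62 = 77.38→77, 222 − 59.94 = 162.06→162) → #934da2
72%: (201 − 144.72 = 56.28→56, 106 − 76.32 = 29.68→30, 222 − 159.84 = 62.16→62) → #381e3e
95%: (201 − 190.95 = 10.05→10, 106 − 100.7 = 5.3→5, 222 − 210.9 = 11.1→11) → #0a050b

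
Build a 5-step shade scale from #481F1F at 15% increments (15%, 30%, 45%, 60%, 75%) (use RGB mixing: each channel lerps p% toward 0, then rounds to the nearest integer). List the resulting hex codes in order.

#3D1A1A, #321616, #281111, #1D0C0C, #120808

#481F1F is rgb(72, 31, 31).
15%: (72 − 10.8 = 61.2→61, 31 − 4.65 = 26.35→26, 31 − 4.65 = 26.35→26) → #3D1A1A
30%: (72 − 21.6 = 50.4→50, 31 − 9.3 = 21.7→22, 31 − 9.3 = 21.7→22) → #321616
45%: (72 − 32.4 = 39.6→40, 31 − 13.95 = 17.05→17, 31 − 13.95 = 17.05→17) → #281111
60%: (72 − 43.2 = 28.8→29, 31 − 18.6 = 12.4→12, 31 − 18.6 = 12.4→12) → #1D0C0C
75%: (72 − 54 = 18→18, 31 − 23.25 = 7.75→8, 31 − 23.25 = 7.75→8) → #120808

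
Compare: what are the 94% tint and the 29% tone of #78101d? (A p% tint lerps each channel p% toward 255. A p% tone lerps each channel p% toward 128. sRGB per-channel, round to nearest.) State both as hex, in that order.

#78101d is rgb(120, 16, 29).
94% tint:
  R: 120 + 0.94×(255−120) = 120 + 126.9 = 246.9 → 247
  G: 16 + 0.94×(255−16) = 16 + 224.66 = 240.66 → 241
  B: 29 + 212.44 = 241.44 → 241
  → #f7f1f1
29% tone:
  R: 120 + 0.29×(128−120) = 120 + 2.32 = 122.32 → 122
  G: 16 + 0.29×(128−16) = 16 + 32.48 = 48.48 → 48
  B: 29 + 0.29×(128−29) = 29 + 28.71 = 57.71 → 58
  → #7a303a

#f7f1f1, #7a303a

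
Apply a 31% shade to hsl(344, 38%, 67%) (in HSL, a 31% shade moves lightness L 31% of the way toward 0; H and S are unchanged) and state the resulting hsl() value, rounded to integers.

L moves 31% from 67 toward 0: 67 − 20.77 = 46.23 → 46.
H and S are unchanged.

hsl(344, 38%, 46%)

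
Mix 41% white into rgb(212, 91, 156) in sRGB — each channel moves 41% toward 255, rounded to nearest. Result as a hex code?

#e69ec5

Lerp each channel 41% toward 255:
  R: 212 + 0.41×(255−212) = 212 + 17.63 = 229.63 → 230
  G: 91 + 0.41×(255−91) = 91 + 67.24 = 158.24 → 158
  B: 156 + 0.41×(255−156) = 156 + 40.59 = 196.59 → 197
rgb(230, 158, 197) = #e69ec5.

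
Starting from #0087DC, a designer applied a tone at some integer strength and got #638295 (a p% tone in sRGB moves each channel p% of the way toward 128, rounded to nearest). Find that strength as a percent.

77%

#0087DC is rgb(0, 135, 220); #638295 is rgb(99, 130, 149).
On the R channel (widest range): 99 ≈ 0 + (p/100)(128 − 0), so p ≈ 100×(99 − 0)/(128 − 0) = 9900/128 = 77.34.
p = 77 reproduces all three channels after rounding.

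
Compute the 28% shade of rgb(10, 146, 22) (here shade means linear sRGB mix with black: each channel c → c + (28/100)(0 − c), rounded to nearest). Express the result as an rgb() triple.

Lerp each channel 28% toward 0:
  R: 10 − 2.8 = 7.2 → 7
  G: 146 + 0.28×(0−146) = 146 − 40.88 = 105.12 → 105
  B: 22 − 6.16 = 15.84 → 16

rgb(7, 105, 16)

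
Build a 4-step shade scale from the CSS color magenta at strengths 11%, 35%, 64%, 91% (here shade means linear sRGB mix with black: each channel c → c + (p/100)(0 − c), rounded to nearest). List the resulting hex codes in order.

#e300e3, #a600a6, #5c005c, #170017

CSS magenta is rgb(255, 0, 255).
11%: (255 − 28.05 = 226.95→227, 0→0, 255 − 28.05 = 226.95→227) → #e300e3
35%: (255 − 89.25 = 165.75→166, 0→0, 255 − 89.25 = 165.75→166) → #a600a6
64%: (255 − 163.2 = 91.8→92, 0→0, 255 − 163.2 = 91.8→92) → #5c005c
91%: (255 − 232.05 = 22.95→23, 0→0, 255 − 232.05 = 22.95→23) → #170017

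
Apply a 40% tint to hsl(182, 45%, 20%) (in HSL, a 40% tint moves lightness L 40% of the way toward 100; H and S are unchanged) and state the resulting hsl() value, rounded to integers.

hsl(182, 45%, 52%)

L moves 40% from 20 toward 100: 20 + 32 = 52 → 52.
H and S are unchanged.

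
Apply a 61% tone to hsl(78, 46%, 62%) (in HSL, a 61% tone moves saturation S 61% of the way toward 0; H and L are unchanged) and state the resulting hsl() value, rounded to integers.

S moves 61% from 46 toward 0: 46 − 28.06 = 17.94 → 18.
H and L are unchanged.

hsl(78, 18%, 62%)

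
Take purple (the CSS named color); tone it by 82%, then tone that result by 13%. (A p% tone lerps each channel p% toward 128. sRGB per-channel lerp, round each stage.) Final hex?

#806c80

CSS purple is rgb(128, 0, 128).
Per channel, c → c + 0.82(128 − c):
  R: 128 + 0 = 128 → 128
  G: 0 + 0.82×(128−0) = 0 + 104.96 = 104.96 → 105
  B: 128 + 0.82×(128−128) = 128 + 0 = 128 → 128
After the tone: rgb(128, 105, 128) = #806980.
Per channel, c → c + 0.13(128 − c):
  R: 128 + 0 = 128 → 128
  G: 105 + 2.99 = 107.99 → 108
  B: 128 + 0.13×(128−128) = 128 + 0 = 128 → 128
rgb(128, 108, 128) = #806c80.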